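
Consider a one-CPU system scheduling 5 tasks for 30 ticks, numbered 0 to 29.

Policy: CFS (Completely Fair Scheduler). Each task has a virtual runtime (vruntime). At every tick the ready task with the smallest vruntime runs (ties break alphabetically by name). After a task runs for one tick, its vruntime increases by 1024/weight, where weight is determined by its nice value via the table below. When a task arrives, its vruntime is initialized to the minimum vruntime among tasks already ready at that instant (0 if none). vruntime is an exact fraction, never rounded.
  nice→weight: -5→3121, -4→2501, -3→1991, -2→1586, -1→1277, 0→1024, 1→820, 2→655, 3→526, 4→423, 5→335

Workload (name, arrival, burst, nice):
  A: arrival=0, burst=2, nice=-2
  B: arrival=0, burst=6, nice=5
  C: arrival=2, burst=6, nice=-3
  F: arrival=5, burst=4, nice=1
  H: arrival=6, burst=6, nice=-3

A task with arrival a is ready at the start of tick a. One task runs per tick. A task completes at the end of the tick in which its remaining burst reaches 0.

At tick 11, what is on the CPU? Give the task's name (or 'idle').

running at tick 11 = H

t=0: vr[A=0 B=0] → run A
t=1: vr[A=512/793 B=0] → run B
t=2: vr[A=512/793 B=1024/335 C=512/793] → run A
t=3: vr[B=1024/335 C=512/793] → run C
t=4: vr[B=1024/335 C=1831424/1578863] → run C
t=5: vr[B=1024/335 C=2643456/1578863 F=2643456/1578863] → run C
t=6: vr[B=1024/335 C=3455488/1578863 F=2643456/1578863 H=2643456/1578863] → run F
t=7: vr[B=1024/335 C=3455488/1578863 F=946097408/323666915 H=2643456/1578863] → run H
t=8: vr[B=1024/335 C=3455488/1578863 F=946097408/323666915 H=3455488/1578863] → run C
t=9: vr[B=1024/335 C=4267520/1578863 F=946097408/323666915 H=3455488/1578863] → run H
t=10: vr[B=1024/335 C=4267520/1578863 F=946097408/323666915 H=4267520/1578863] → run C
t=11: vr[B=1024/335 C=5079552/1578863 F=946097408/323666915 H=4267520/1578863] → run H
t=12: vr[B=1024/335 C=5079552/1578863 F=946097408/323666915 H=5079552/1578863] → run F
t=13: vr[B=1024/335 C=5079552/1578863 F=1350286336/323666915 H=5079552/1578863] → run B
t=14: vr[B=2048/335 C=5079552/1578863 F=1350286336/323666915 H=5079552/1578863] → run C
t=15: vr[B=2048/335 F=1350286336/323666915 H=5079552/1578863] → run H
t=16: vr[B=2048/335 F=1350286336/323666915 H=5891584/1578863] → run H
t=17: vr[B=2048/335 F=1350286336/323666915 H=6703616/1578863] → run F
t=18: vr[B=2048/335 F=1754475264/323666915 H=6703616/1578863] → run H
t=19: vr[B=2048/335 F=1754475264/323666915] → run F
t=20: vr[B=2048/335] → run B
t=21: vr[B=3072/335] → run B
t=22: vr[B=4096/335] → run B
t=23: vr[B=1024/67] → run B
t=24: (idle)
t=25: (idle)
t=26: (idle)
t=27: (idle)
t=28: (idle)
t=29: (idle)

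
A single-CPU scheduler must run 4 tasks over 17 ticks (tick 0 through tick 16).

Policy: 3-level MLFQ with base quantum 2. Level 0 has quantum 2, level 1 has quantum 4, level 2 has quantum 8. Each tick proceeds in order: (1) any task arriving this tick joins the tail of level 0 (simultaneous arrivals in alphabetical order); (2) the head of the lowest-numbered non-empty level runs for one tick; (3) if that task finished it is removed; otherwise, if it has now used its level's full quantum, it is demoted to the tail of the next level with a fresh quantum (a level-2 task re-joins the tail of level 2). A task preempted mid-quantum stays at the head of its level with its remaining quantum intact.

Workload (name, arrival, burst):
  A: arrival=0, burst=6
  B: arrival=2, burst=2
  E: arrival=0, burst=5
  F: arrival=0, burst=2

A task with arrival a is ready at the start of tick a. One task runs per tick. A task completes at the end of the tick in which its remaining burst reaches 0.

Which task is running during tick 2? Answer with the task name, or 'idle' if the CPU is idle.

t=0: L0/L1/L2 = AEF/-/- → run A
t=1: L0/L1/L2 = AEF/-/- → run A
t=2: L0/L1/L2 = EFB/A/- → run E
t=3: L0/L1/L2 = EFB/A/- → run E
t=4: L0/L1/L2 = FB/AE/- → run F
t=5: L0/L1/L2 = FB/AE/- → run F
t=6: L0/L1/L2 = B/AE/- → run B
t=7: L0/L1/L2 = B/AE/- → run B
t=8: L0/L1/L2 = -/AE/- → run A
t=9: L0/L1/L2 = -/AE/- → run A
t=10: L0/L1/L2 = -/AE/- → run A
t=11: L0/L1/L2 = -/AE/- → run A
t=12: L0/L1/L2 = -/E/- → run E
t=13: L0/L1/L2 = -/E/- → run E
t=14: L0/L1/L2 = -/E/- → run E
t=15: (idle)
t=16: (idle)

running at tick 2 = E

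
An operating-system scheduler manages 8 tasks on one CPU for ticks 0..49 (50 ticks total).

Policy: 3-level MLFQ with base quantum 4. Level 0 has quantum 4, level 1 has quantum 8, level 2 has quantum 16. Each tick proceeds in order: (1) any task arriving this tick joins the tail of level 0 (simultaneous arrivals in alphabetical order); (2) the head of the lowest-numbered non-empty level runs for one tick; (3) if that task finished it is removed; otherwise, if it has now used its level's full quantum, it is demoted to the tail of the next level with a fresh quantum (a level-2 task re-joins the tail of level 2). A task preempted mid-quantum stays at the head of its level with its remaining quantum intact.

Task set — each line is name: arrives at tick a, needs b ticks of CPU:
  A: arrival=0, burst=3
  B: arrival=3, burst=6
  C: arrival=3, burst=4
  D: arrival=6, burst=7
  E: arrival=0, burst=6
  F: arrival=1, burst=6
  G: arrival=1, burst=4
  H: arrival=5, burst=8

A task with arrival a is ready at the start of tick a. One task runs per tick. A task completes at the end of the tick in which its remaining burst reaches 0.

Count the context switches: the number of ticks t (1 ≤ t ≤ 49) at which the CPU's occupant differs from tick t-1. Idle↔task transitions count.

t=0: L0/L1/L2 = AE/-/- → run A
t=1: L0/L1/L2 = AEFG/-/- → run A
t=2: L0/L1/L2 = AEFG/-/- → run A
t=3: L0/L1/L2 = EFGBC/-/- → run E
t=4: L0/L1/L2 = EFGBC/-/- → run E
t=5: L0/L1/L2 = EFGBCH/-/- → run E
t=6: L0/L1/L2 = EFGBCHD/-/- → run E
t=7: L0/L1/L2 = FGBCHD/E/- → run F
t=8: L0/L1/L2 = FGBCHD/E/- → run F
t=9: L0/L1/L2 = FGBCHD/E/- → run F
t=10: L0/L1/L2 = FGBCHD/E/- → run F
t=11: L0/L1/L2 = GBCHD/EF/- → run G
t=12: L0/L1/L2 = GBCHD/EF/- → run G
t=13: L0/L1/L2 = GBCHD/EF/- → run G
t=14: L0/L1/L2 = GBCHD/EF/- → run G
t=15: L0/L1/L2 = BCHD/EF/- → run B
t=16: L0/L1/L2 = BCHD/EF/- → run B
t=17: L0/L1/L2 = BCHD/EF/- → run B
t=18: L0/L1/L2 = BCHD/EF/- → run B
t=19: L0/L1/L2 = CHD/EFB/- → run C
t=20: L0/L1/L2 = CHD/EFB/- → run C
t=21: L0/L1/L2 = CHD/EFB/- → run C
t=22: L0/L1/L2 = CHD/EFB/- → run C
t=23: L0/L1/L2 = HD/EFB/- → run H
t=24: L0/L1/L2 = HD/EFB/- → run H
t=25: L0/L1/L2 = HD/EFB/- → run H
t=26: L0/L1/L2 = HD/EFB/- → run H
t=27: L0/L1/L2 = D/EFBH/- → run D
t=28: L0/L1/L2 = D/EFBH/- → run D
t=29: L0/L1/L2 = D/EFBH/- → run D
t=30: L0/L1/L2 = D/EFBH/- → run D
t=31: L0/L1/L2 = -/EFBHD/- → run E
t=32: L0/L1/L2 = -/EFBHD/- → run E
t=33: L0/L1/L2 = -/FBHD/- → run F
t=34: L0/L1/L2 = -/FBHD/- → run F
t=35: L0/L1/L2 = -/BHD/- → run B
t=36: L0/L1/L2 = -/BHD/- → run B
t=37: L0/L1/L2 = -/HD/- → run H
t=38: L0/L1/L2 = -/HD/- → run H
t=39: L0/L1/L2 = -/HD/- → run H
t=40: L0/L1/L2 = -/HD/- → run H
t=41: L0/L1/L2 = -/D/- → run D
t=42: L0/L1/L2 = -/D/- → run D
t=43: L0/L1/L2 = -/D/- → run D
t=44: (idle)
t=45: (idle)
t=46: (idle)
t=47: (idle)
t=48: (idle)
t=49: (idle)

context switches = 13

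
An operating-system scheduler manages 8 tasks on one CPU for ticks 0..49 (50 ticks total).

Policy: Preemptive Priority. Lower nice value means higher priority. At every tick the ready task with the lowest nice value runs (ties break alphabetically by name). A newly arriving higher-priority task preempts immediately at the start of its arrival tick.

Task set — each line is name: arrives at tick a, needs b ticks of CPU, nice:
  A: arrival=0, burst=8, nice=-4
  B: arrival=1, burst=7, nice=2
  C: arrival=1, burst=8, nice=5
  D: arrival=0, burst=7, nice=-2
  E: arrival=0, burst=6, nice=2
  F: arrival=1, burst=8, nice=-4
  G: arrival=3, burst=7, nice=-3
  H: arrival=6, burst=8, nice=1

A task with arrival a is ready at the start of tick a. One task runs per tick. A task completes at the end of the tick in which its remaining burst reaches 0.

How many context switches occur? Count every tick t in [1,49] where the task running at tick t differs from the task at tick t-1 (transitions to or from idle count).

context switches = 6

t=0: ready={A,D,E} → run A
t=1: ready={A,B,C,D,E,F} → run A
t=2: ready={A,B,C,D,E,F} → run A
t=3: ready={A,B,C,D,E,F,G} → run A
t=4: ready={A,B,C,D,E,F,G} → run A
t=5: ready={A,B,C,D,E,F,G} → run A
t=6: ready={A,B,C,D,E,F,G,H} → run A
t=7: ready={A,B,C,D,E,F,G,H} → run A
t=8: ready={B,C,D,E,F,G,H} → run F
t=9: ready={B,C,D,E,F,G,H} → run F
t=10: ready={B,C,D,E,F,G,H} → run F
t=11: ready={B,C,D,E,F,G,H} → run F
t=12: ready={B,C,D,E,F,G,H} → run F
t=13: ready={B,C,D,E,F,G,H} → run F
t=14: ready={B,C,D,E,F,G,H} → run F
t=15: ready={B,C,D,E,F,G,H} → run F
t=16: ready={B,C,D,E,G,H} → run G
t=17: ready={B,C,D,E,G,H} → run G
t=18: ready={B,C,D,E,G,H} → run G
t=19: ready={B,C,D,E,G,H} → run G
t=20: ready={B,C,D,E,G,H} → run G
t=21: ready={B,C,D,E,G,H} → run G
t=22: ready={B,C,D,E,G,H} → run G
t=23: ready={B,C,D,E,H} → run D
t=24: ready={B,C,D,E,H} → run D
t=25: ready={B,C,D,E,H} → run D
t=26: ready={B,C,D,E,H} → run D
t=27: ready={B,C,D,E,H} → run D
t=28: ready={B,C,D,E,H} → run D
t=29: ready={B,C,D,E,H} → run D
t=30: ready={B,C,E,H} → run H
t=31: ready={B,C,E,H} → run H
t=32: ready={B,C,E,H} → run H
t=33: ready={B,C,E,H} → run H
t=34: ready={B,C,E,H} → run H
t=35: ready={B,C,E,H} → run H
t=36: ready={B,C,E,H} → run H
t=37: ready={B,C,E,H} → run H
t=38: ready={B,C,E} → run B
t=39: ready={B,C,E} → run B
t=40: ready={B,C,E} → run B
t=41: ready={B,C,E} → run B
t=42: ready={B,C,E} → run B
t=43: ready={B,C,E} → run B
t=44: ready={B,C,E} → run B
t=45: ready={C,E} → run E
t=46: ready={C,E} → run E
t=47: ready={C,E} → run E
t=48: ready={C,E} → run E
t=49: ready={C,E} → run E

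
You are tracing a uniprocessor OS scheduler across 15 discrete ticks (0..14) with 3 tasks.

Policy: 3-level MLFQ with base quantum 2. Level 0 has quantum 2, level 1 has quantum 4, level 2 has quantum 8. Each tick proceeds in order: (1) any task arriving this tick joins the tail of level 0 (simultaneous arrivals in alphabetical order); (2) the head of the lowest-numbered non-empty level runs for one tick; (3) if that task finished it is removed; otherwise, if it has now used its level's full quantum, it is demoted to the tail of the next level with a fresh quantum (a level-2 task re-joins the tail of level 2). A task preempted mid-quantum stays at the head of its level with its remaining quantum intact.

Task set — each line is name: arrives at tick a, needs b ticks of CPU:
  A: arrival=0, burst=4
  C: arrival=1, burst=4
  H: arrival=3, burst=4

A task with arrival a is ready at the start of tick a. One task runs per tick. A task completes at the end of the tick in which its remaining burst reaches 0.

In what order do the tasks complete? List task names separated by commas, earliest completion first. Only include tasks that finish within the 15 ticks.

completion order = A, C, H

t=0: L0/L1/L2 = A/-/- → run A
t=1: L0/L1/L2 = AC/-/- → run A
t=2: L0/L1/L2 = C/A/- → run C
t=3: L0/L1/L2 = CH/A/- → run C
t=4: L0/L1/L2 = H/AC/- → run H
t=5: L0/L1/L2 = H/AC/- → run H
t=6: L0/L1/L2 = -/ACH/- → run A
t=7: L0/L1/L2 = -/ACH/- → run A
t=8: L0/L1/L2 = -/CH/- → run C
t=9: L0/L1/L2 = -/CH/- → run C
t=10: L0/L1/L2 = -/H/- → run H
t=11: L0/L1/L2 = -/H/- → run H
t=12: (idle)
t=13: (idle)
t=14: (idle)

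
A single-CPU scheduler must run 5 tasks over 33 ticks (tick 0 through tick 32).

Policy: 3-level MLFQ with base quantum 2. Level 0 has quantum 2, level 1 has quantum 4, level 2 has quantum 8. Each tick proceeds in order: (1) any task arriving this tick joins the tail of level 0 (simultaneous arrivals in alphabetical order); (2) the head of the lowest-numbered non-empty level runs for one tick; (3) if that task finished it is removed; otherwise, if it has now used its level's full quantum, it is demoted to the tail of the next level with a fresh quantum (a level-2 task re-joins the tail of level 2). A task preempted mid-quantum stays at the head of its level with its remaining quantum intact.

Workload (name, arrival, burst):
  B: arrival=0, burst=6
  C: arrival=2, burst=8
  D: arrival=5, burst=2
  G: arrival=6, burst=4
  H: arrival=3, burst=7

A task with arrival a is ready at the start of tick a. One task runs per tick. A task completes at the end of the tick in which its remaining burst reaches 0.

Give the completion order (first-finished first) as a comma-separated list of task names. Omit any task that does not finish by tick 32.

t=0: L0/L1/L2 = B/-/- → run B
t=1: L0/L1/L2 = B/-/- → run B
t=2: L0/L1/L2 = C/B/- → run C
t=3: L0/L1/L2 = CH/B/- → run C
t=4: L0/L1/L2 = H/BC/- → run H
t=5: L0/L1/L2 = HD/BC/- → run H
t=6: L0/L1/L2 = DG/BCH/- → run D
t=7: L0/L1/L2 = DG/BCH/- → run D
t=8: L0/L1/L2 = G/BCH/- → run G
t=9: L0/L1/L2 = G/BCH/- → run G
t=10: L0/L1/L2 = -/BCHG/- → run B
t=11: L0/L1/L2 = -/BCHG/- → run B
t=12: L0/L1/L2 = -/BCHG/- → run B
t=13: L0/L1/L2 = -/BCHG/- → run B
t=14: L0/L1/L2 = -/CHG/- → run C
t=15: L0/L1/L2 = -/CHG/- → run C
t=16: L0/L1/L2 = -/CHG/- → run C
t=17: L0/L1/L2 = -/CHG/- → run C
t=18: L0/L1/L2 = -/HG/C → run H
t=19: L0/L1/L2 = -/HG/C → run H
t=20: L0/L1/L2 = -/HG/C → run H
t=21: L0/L1/L2 = -/HG/C → run H
t=22: L0/L1/L2 = -/G/CH → run G
t=23: L0/L1/L2 = -/G/CH → run G
t=24: L0/L1/L2 = -/-/CH → run C
t=25: L0/L1/L2 = -/-/CH → run C
t=26: L0/L1/L2 = -/-/H → run H
t=27: (idle)
t=28: (idle)
t=29: (idle)
t=30: (idle)
t=31: (idle)
t=32: (idle)

completion order = D, B, G, C, H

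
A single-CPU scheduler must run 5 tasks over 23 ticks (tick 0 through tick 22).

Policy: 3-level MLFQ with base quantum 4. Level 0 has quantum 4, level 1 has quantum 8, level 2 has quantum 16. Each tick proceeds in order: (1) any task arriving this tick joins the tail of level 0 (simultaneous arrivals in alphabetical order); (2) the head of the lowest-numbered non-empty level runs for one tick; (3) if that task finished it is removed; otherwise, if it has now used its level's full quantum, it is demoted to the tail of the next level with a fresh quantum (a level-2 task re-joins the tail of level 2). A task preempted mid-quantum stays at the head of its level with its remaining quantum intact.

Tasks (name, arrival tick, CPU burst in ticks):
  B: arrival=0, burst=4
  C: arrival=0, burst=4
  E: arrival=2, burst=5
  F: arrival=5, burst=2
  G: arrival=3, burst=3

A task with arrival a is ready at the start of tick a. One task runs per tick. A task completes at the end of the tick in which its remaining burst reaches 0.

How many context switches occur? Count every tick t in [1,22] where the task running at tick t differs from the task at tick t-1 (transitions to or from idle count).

t=0: L0/L1/L2 = BC/-/- → run B
t=1: L0/L1/L2 = BC/-/- → run B
t=2: L0/L1/L2 = BCE/-/- → run B
t=3: L0/L1/L2 = BCEG/-/- → run B
t=4: L0/L1/L2 = CEG/-/- → run C
t=5: L0/L1/L2 = CEGF/-/- → run C
t=6: L0/L1/L2 = CEGF/-/- → run C
t=7: L0/L1/L2 = CEGF/-/- → run C
t=8: L0/L1/L2 = EGF/-/- → run E
t=9: L0/L1/L2 = EGF/-/- → run E
t=10: L0/L1/L2 = EGF/-/- → run E
t=11: L0/L1/L2 = EGF/-/- → run E
t=12: L0/L1/L2 = GF/E/- → run G
t=13: L0/L1/L2 = GF/E/- → run G
t=14: L0/L1/L2 = GF/E/- → run G
t=15: L0/L1/L2 = F/E/- → run F
t=16: L0/L1/L2 = F/E/- → run F
t=17: L0/L1/L2 = -/E/- → run E
t=18: (idle)
t=19: (idle)
t=20: (idle)
t=21: (idle)
t=22: (idle)

context switches = 6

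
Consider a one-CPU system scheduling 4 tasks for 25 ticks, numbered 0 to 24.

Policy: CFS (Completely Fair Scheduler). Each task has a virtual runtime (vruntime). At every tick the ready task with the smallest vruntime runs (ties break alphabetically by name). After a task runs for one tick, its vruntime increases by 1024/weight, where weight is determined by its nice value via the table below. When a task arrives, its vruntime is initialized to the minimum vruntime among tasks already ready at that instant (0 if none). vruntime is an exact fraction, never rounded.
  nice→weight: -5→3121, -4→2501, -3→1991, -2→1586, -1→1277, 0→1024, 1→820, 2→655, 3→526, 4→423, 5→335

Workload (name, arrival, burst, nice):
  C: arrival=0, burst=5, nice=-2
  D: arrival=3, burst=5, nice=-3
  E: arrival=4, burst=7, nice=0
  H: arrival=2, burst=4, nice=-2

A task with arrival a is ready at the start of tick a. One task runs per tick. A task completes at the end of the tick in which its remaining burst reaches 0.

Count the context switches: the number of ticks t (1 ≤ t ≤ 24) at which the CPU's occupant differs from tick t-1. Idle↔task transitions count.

context switches = 16

t=0: vr[C=0] → run C
t=1: vr[C=512/793] → run C
t=2: vr[C=1024/793 H=1024/793] → run C
t=3: vr[C=1536/793 D=1024/793 H=1024/793] → run D
t=4: vr[C=1536/793 D=2850816/1578863 E=1024/793 H=1024/793] → run E
t=5: vr[C=1536/793 D=2850816/1578863 E=1817/793 H=1024/793] → run H
t=6: vr[C=1536/793 D=2850816/1578863 E=1817/793 H=1536/793] → run D
t=7: vr[C=1536/793 D=3662848/1578863 E=1817/793 H=1536/793] → run C
t=8: vr[C=2048/793 D=3662848/1578863 E=1817/793 H=1536/793] → run H
t=9: vr[C=2048/793 D=3662848/1578863 E=1817/793 H=2048/793] → run E
t=10: vr[C=2048/793 D=3662848/1578863 E=2610/793 H=2048/793] → run D
t=11: vr[C=2048/793 D=4474880/1578863 E=2610/793 H=2048/793] → run C
t=12: vr[D=4474880/1578863 E=2610/793 H=2048/793] → run H
t=13: vr[D=4474880/1578863 E=2610/793 H=2560/793] → run D
t=14: vr[D=5286912/1578863 E=2610/793 H=2560/793] → run H
t=15: vr[D=5286912/1578863 E=2610/793] → run E
t=16: vr[D=5286912/1578863 E=3403/793] → run D
t=17: vr[E=3403/793] → run E
t=18: vr[E=4196/793] → run E
t=19: vr[E=4989/793] → run E
t=20: vr[E=5782/793] → run E
t=21: (idle)
t=22: (idle)
t=23: (idle)
t=24: (idle)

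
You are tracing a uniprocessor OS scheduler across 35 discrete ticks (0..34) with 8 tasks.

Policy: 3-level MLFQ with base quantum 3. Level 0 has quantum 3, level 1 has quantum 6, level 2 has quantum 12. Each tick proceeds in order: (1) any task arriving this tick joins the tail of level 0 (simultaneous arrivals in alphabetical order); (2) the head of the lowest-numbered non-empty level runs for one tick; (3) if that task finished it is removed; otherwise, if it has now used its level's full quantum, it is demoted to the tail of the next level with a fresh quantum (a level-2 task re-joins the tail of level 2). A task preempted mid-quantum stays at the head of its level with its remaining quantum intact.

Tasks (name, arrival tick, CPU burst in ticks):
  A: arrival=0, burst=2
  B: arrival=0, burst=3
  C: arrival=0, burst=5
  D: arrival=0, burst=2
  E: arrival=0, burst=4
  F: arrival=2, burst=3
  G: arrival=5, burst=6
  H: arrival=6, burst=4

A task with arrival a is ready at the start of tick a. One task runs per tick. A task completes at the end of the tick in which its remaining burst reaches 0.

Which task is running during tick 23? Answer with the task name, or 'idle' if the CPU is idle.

running at tick 23 = C

t=0: L0/L1/L2 = ABCDE/-/- → run A
t=1: L0/L1/L2 = ABCDE/-/- → run A
t=2: L0/L1/L2 = BCDEF/-/- → run B
t=3: L0/L1/L2 = BCDEF/-/- → run B
t=4: L0/L1/L2 = BCDEF/-/- → run B
t=5: L0/L1/L2 = CDEFG/-/- → run C
t=6: L0/L1/L2 = CDEFGH/-/- → run C
t=7: L0/L1/L2 = CDEFGH/-/- → run C
t=8: L0/L1/L2 = DEFGH/C/- → run D
t=9: L0/L1/L2 = DEFGH/C/- → run D
t=10: L0/L1/L2 = EFGH/C/- → run E
t=11: L0/L1/L2 = EFGH/C/- → run E
t=12: L0/L1/L2 = EFGH/C/- → run E
t=13: L0/L1/L2 = FGH/CE/- → run F
t=14: L0/L1/L2 = FGH/CE/- → run F
t=15: L0/L1/L2 = FGH/CE/- → run F
t=16: L0/L1/L2 = GH/CE/- → run G
t=17: L0/L1/L2 = GH/CE/- → run G
t=18: L0/L1/L2 = GH/CE/- → run G
t=19: L0/L1/L2 = H/CEG/- → run H
t=20: L0/L1/L2 = H/CEG/- → run H
t=21: L0/L1/L2 = H/CEG/- → run H
t=22: L0/L1/L2 = -/CEGH/- → run C
t=23: L0/L1/L2 = -/CEGH/- → run C
t=24: L0/L1/L2 = -/EGH/- → run E
t=25: L0/L1/L2 = -/GH/- → run G
t=26: L0/L1/L2 = -/GH/- → run G
t=27: L0/L1/L2 = -/GH/- → run G
t=28: L0/L1/L2 = -/H/- → run H
t=29: (idle)
t=30: (idle)
t=31: (idle)
t=32: (idle)
t=33: (idle)
t=34: (idle)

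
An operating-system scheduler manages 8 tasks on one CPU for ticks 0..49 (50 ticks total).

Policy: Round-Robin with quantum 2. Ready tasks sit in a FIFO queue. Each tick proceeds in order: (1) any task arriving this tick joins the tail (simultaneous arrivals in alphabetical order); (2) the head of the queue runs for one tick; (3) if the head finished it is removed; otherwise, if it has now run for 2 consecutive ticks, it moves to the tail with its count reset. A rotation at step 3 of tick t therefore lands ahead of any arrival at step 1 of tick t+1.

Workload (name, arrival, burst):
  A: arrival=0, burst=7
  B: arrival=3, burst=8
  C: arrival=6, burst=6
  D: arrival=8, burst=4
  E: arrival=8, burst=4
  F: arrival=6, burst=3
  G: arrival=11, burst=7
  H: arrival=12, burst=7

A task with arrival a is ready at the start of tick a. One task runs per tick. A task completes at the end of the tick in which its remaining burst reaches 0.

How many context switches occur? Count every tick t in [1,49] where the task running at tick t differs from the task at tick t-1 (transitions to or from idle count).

t=0: queue=[A] q_used=0 → run A
t=1: queue=[A] q_used=1 → run A
t=2: queue=[A] q_used=0 → run A
t=3: queue=[A,B] q_used=1 → run A
t=4: queue=[B,A] q_used=0 → run B
t=5: queue=[B,A] q_used=1 → run B
t=6: queue=[A,B,C,F] q_used=0 → run A
t=7: queue=[A,B,C,F] q_used=1 → run A
t=8: queue=[B,C,F,A,D,E] q_used=0 → run B
t=9: queue=[B,C,F,A,D,E] q_used=1 → run B
t=10: queue=[C,F,A,D,E,B] q_used=0 → run C
t=11: queue=[C,F,A,D,E,B,G] q_used=1 → run C
t=12: queue=[F,A,D,E,B,G,C,H] q_used=0 → run F
t=13: queue=[F,A,D,E,B,G,C,H] q_used=1 → run F
t=14: queue=[A,D,E,B,G,C,H,F] q_used=0 → run A
t=15: queue=[D,E,B,G,C,H,F] q_used=0 → run D
t=16: queue=[D,E,B,G,C,H,F] q_used=1 → run D
t=17: queue=[E,B,G,C,H,F,D] q_used=0 → run E
t=18: queue=[E,B,G,C,H,F,D] q_used=1 → run E
t=19: queue=[B,G,C,H,F,D,E] q_used=0 → run B
t=20: queue=[B,G,C,H,F,D,E] q_used=1 → run B
t=21: queue=[G,C,H,F,D,E,B] q_used=0 → run G
t=22: queue=[G,C,H,F,D,E,B] q_used=1 → run G
t=23: queue=[C,H,F,D,E,B,G] q_used=0 → run C
t=24: queue=[C,H,F,D,E,B,G] q_used=1 → run C
t=25: queue=[H,F,D,E,B,G,C] q_used=0 → run H
t=26: queue=[H,F,D,E,B,G,C] q_used=1 → run H
t=27: queue=[F,D,E,B,G,C,H] q_used=0 → run F
t=28: queue=[D,E,B,G,C,H] q_used=0 → run D
t=29: queue=[D,E,B,G,C,H] q_used=1 → run D
t=30: queue=[E,B,G,C,H] q_used=0 → run E
t=31: queue=[E,B,G,C,H] q_used=1 → run E
t=32: queue=[B,G,C,H] q_used=0 → run B
t=33: queue=[B,G,C,H] q_used=1 → run B
t=34: queue=[G,C,H] q_used=0 → run G
t=35: queue=[G,C,H] q_used=1 → run G
t=36: queue=[C,H,G] q_used=0 → run C
t=37: queue=[C,H,G] q_used=1 → run C
t=38: queue=[H,G] q_used=0 → run H
t=39: queue=[H,G] q_used=1 → run H
t=40: queue=[G,H] q_used=0 → run G
t=41: queue=[G,H] q_used=1 → run G
t=42: queue=[H,G] q_used=0 → run H
t=43: queue=[H,G] q_used=1 → run H
t=44: queue=[G,H] q_used=0 → run G
t=45: queue=[H] q_used=0 → run H
t=46: (idle)
t=47: (idle)
t=48: (idle)
t=49: (idle)

context switches = 24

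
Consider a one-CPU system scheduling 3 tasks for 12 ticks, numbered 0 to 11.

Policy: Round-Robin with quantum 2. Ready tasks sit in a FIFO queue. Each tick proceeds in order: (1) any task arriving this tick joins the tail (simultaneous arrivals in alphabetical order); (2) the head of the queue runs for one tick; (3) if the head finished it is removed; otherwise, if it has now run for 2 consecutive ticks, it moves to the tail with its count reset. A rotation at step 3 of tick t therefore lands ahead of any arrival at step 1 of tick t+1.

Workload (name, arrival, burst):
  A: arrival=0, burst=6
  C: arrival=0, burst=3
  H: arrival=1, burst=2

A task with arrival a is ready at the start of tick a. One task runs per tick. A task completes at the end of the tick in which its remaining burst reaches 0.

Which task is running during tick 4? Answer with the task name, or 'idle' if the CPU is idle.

t=0: queue=[A,C] q_used=0 → run A
t=1: queue=[A,C,H] q_used=1 → run A
t=2: queue=[C,H,A] q_used=0 → run C
t=3: queue=[C,H,A] q_used=1 → run C
t=4: queue=[H,A,C] q_used=0 → run H
t=5: queue=[H,A,C] q_used=1 → run H
t=6: queue=[A,C] q_used=0 → run A
t=7: queue=[A,C] q_used=1 → run A
t=8: queue=[C,A] q_used=0 → run C
t=9: queue=[A] q_used=0 → run A
t=10: queue=[A] q_used=1 → run A
t=11: (idle)

running at tick 4 = H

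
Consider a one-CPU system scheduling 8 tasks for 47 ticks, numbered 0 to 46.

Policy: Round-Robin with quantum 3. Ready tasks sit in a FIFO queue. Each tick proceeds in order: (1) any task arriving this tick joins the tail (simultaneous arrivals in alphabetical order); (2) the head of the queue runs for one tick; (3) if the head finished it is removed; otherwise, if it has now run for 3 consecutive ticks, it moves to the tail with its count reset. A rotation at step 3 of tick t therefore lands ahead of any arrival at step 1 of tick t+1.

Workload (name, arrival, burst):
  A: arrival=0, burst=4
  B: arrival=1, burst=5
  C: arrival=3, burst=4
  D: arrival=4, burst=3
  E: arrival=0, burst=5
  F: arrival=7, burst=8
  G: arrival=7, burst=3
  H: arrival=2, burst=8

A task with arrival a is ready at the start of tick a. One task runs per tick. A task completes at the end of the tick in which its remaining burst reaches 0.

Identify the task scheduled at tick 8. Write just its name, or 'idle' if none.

t=0: queue=[A,E] q_used=0 → run A
t=1: queue=[A,E,B] q_used=1 → run A
t=2: queue=[A,E,B,H] q_used=2 → run A
t=3: queue=[E,B,H,A,C] q_used=0 → run E
t=4: queue=[E,B,H,A,C,D] q_used=1 → run E
t=5: queue=[E,B,H,A,C,D] q_used=2 → run E
t=6: queue=[B,H,A,C,D,E] q_used=0 → run B
t=7: queue=[B,H,A,C,D,E,F,G] q_used=1 → run B
t=8: queue=[B,H,A,C,D,E,F,G] q_used=2 → run B
t=9: queue=[H,A,C,D,E,F,G,B] q_used=0 → run H
t=10: queue=[H,A,C,D,E,F,G,B] q_used=1 → run H
t=11: queue=[H,A,C,D,E,F,G,B] q_used=2 → run H
t=12: queue=[A,C,D,E,F,G,B,H] q_used=0 → run A
t=13: queue=[C,D,E,F,G,B,H] q_used=0 → run C
t=14: queue=[C,D,E,F,G,B,H] q_used=1 → run C
t=15: queue=[C,D,E,F,G,B,H] q_used=2 → run C
t=16: queue=[D,E,F,G,B,H,C] q_used=0 → run D
t=17: queue=[D,E,F,G,B,H,C] q_used=1 → run D
t=18: queue=[D,E,F,G,B,H,C] q_used=2 → run D
t=19: queue=[E,F,G,B,H,C] q_used=0 → run E
t=20: queue=[E,F,G,B,H,C] q_used=1 → run E
t=21: queue=[F,G,B,H,C] q_used=0 → run F
t=22: queue=[F,G,B,H,C] q_used=1 → run F
t=23: queue=[F,G,B,H,C] q_used=2 → run F
t=24: queue=[G,B,H,C,F] q_used=0 → run G
t=25: queue=[G,B,H,C,F] q_used=1 → run G
t=26: queue=[G,B,H,C,F] q_used=2 → run G
t=27: queue=[B,H,C,F] q_used=0 → run B
t=28: queue=[B,H,C,F] q_used=1 → run B
t=29: queue=[H,C,F] q_used=0 → run H
t=30: queue=[H,C,F] q_used=1 → run H
t=31: queue=[H,C,F] q_used=2 → run H
t=32: queue=[C,F,H] q_used=0 → run C
t=33: queue=[F,H] q_used=0 → run F
t=34: queue=[F,H] q_used=1 → run F
t=35: queue=[F,H] q_used=2 → run F
t=36: queue=[H,F] q_used=0 → run H
t=37: queue=[H,F] q_used=1 → run H
t=38: queue=[F] q_used=0 → run F
t=39: queue=[F] q_used=1 → run F
t=40: (idle)
t=41: (idle)
t=42: (idle)
t=43: (idle)
t=44: (idle)
t=45: (idle)
t=46: (idle)

running at tick 8 = B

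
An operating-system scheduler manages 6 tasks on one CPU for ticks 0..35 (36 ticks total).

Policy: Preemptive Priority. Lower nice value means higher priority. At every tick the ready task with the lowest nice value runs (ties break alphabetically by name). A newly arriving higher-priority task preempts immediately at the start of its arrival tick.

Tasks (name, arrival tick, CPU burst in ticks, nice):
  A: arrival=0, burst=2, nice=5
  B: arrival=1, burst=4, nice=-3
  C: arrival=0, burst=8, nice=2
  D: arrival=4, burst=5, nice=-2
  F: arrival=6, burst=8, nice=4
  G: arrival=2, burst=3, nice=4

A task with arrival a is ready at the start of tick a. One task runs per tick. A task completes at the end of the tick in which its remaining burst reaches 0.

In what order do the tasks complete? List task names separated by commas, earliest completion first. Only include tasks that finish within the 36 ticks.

t=0: ready={A,C} → run C
t=1: ready={A,B,C} → run B
t=2: ready={A,B,C,G} → run B
t=3: ready={A,B,C,G} → run B
t=4: ready={A,B,C,D,G} → run B
t=5: ready={A,C,D,G} → run D
t=6: ready={A,C,D,F,G} → run D
t=7: ready={A,C,D,F,G} → run D
t=8: ready={A,C,D,F,G} → run D
t=9: ready={A,C,D,F,G} → run D
t=10: ready={A,C,F,G} → run C
t=11: ready={A,C,F,G} → run C
t=12: ready={A,C,F,G} → run C
t=13: ready={A,C,F,G} → run C
t=14: ready={A,C,F,G} → run C
t=15: ready={A,C,F,G} → run C
t=16: ready={A,C,F,G} → run C
t=17: ready={A,F,G} → run F
t=18: ready={A,F,G} → run F
t=19: ready={A,F,G} → run F
t=20: ready={A,F,G} → run F
t=21: ready={A,F,G} → run F
t=22: ready={A,F,G} → run F
t=23: ready={A,F,G} → run F
t=24: ready={A,F,G} → run F
t=25: ready={A,G} → run G
t=26: ready={A,G} → run G
t=27: ready={A,G} → run G
t=28: ready={A} → run A
t=29: ready={A} → run A
t=30: (idle)
t=31: (idle)
t=32: (idle)
t=33: (idle)
t=34: (idle)
t=35: (idle)

completion order = B, D, C, F, G, A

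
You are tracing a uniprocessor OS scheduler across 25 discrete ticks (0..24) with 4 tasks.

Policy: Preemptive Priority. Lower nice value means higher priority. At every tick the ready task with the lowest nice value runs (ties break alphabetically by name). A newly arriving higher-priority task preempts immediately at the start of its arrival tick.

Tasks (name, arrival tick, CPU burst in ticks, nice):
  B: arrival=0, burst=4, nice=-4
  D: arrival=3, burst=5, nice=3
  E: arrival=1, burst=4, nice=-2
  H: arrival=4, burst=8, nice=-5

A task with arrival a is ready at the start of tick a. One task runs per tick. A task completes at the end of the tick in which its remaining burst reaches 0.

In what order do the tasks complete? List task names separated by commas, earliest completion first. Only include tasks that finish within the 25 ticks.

t=0: ready={B} → run B
t=1: ready={B,E} → run B
t=2: ready={B,E} → run B
t=3: ready={B,D,E} → run B
t=4: ready={D,E,H} → run H
t=5: ready={D,E,H} → run H
t=6: ready={D,E,H} → run H
t=7: ready={D,E,H} → run H
t=8: ready={D,E,H} → run H
t=9: ready={D,E,H} → run H
t=10: ready={D,E,H} → run H
t=11: ready={D,E,H} → run H
t=12: ready={D,E} → run E
t=13: ready={D,E} → run E
t=14: ready={D,E} → run E
t=15: ready={D,E} → run E
t=16: ready={D} → run D
t=17: ready={D} → run D
t=18: ready={D} → run D
t=19: ready={D} → run D
t=20: ready={D} → run D
t=21: (idle)
t=22: (idle)
t=23: (idle)
t=24: (idle)

completion order = B, H, E, D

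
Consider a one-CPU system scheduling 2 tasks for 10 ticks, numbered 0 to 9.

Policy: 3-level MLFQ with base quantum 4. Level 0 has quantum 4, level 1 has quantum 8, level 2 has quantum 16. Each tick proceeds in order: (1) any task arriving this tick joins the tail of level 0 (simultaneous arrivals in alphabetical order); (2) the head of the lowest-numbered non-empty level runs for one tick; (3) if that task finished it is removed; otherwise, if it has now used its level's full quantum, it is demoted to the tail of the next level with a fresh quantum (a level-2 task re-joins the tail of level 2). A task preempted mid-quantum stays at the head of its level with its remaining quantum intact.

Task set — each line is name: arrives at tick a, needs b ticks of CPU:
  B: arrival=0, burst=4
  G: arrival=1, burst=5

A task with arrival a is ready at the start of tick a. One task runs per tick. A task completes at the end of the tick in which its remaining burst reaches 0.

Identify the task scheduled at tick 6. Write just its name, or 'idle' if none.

running at tick 6 = G

t=0: L0/L1/L2 = B/-/- → run B
t=1: L0/L1/L2 = BG/-/- → run B
t=2: L0/L1/L2 = BG/-/- → run B
t=3: L0/L1/L2 = BG/-/- → run B
t=4: L0/L1/L2 = G/-/- → run G
t=5: L0/L1/L2 = G/-/- → run G
t=6: L0/L1/L2 = G/-/- → run G
t=7: L0/L1/L2 = G/-/- → run G
t=8: L0/L1/L2 = -/G/- → run G
t=9: (idle)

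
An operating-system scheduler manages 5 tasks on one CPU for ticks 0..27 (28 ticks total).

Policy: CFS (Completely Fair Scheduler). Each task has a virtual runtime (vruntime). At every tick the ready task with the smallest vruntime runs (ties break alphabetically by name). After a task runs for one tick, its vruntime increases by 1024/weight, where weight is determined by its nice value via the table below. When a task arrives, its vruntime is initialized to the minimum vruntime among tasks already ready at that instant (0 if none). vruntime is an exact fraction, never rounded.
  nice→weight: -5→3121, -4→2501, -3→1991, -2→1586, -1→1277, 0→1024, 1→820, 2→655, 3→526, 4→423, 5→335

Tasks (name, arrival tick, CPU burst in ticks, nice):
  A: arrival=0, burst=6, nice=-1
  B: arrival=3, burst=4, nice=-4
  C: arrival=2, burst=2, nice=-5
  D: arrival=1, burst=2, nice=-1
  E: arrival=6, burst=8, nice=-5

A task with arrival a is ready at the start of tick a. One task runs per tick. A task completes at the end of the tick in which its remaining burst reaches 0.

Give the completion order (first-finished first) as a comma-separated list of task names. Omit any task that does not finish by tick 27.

t=0: vr[A=0] → run A
t=1: vr[A=1024/1277 D=1024/1277] → run A
t=2: vr[A=2048/1277 C=1024/1277 D=1024/1277] → run C
t=3: vr[A=2048/1277 B=1024/1277 C=4503552/3985517 D=1024/1277] → run B
t=4: vr[A=2048/1277 B=3868672/3193777 C=4503552/3985517 D=1024/1277] → run D
t=5: vr[A=2048/1277 B=3868672/3193777 C=4503552/3985517 D=2048/1277] → run C
t=6: vr[A=2048/1277 B=3868672/3193777 D=2048/1277 E=3868672/3193777] → run B
t=7: vr[A=2048/1277 B=5176320/3193777 D=2048/1277 E=3868672/3193777] → run E
t=8: vr[A=2048/1277 B=5176320/3193777 D=2048/1277 E=15344552960/9967778017] → run E
t=9: vr[A=2048/1277 B=5176320/3193777 D=2048/1277 E=18614980608/9967778017] → run A
t=10: vr[A=3072/1277 B=5176320/3193777 D=2048/1277 E=18614980608/9967778017] → run D
t=11: vr[A=3072/1277 B=5176320/3193777 E=18614980608/9967778017] → run B
t=12: vr[A=3072/1277 B=6483968/3193777 E=18614980608/9967778017] → run E
t=13: vr[A=3072/1277 B=6483968/3193777 E=21885408256/9967778017] → run B
t=14: vr[A=3072/1277 E=21885408256/9967778017] → run E
t=15: vr[A=3072/1277 E=25155835904/9967778017] → run A
t=16: vr[A=4096/1277 E=25155835904/9967778017] → run E
t=17: vr[A=4096/1277 E=28426263552/9967778017] → run E
t=18: vr[A=4096/1277 E=31696691200/9967778017] → run E
t=19: vr[A=4096/1277 E=34967118848/9967778017] → run A
t=20: vr[A=5120/1277 E=34967118848/9967778017] → run E
t=21: vr[A=5120/1277] → run A
t=22: (idle)
t=23: (idle)
t=24: (idle)
t=25: (idle)
t=26: (idle)
t=27: (idle)

completion order = C, D, B, E, A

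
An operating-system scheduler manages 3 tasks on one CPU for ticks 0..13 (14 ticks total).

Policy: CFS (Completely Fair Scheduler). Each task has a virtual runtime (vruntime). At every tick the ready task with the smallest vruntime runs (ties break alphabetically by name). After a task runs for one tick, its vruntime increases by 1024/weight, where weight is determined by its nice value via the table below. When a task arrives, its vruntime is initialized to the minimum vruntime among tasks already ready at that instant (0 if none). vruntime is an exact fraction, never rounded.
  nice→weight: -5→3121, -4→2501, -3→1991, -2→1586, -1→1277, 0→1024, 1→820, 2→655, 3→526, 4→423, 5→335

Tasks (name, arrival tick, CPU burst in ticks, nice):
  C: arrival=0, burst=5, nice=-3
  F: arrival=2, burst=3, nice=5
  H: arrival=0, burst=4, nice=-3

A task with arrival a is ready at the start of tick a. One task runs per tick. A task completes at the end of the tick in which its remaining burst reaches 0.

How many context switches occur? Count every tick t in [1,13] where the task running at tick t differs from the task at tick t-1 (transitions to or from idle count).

t=0: vr[C=0 H=0] → run C
t=1: vr[C=1024/1991 H=0] → run H
t=2: vr[C=1024/1991 F=1024/1991 H=1024/1991] → run C
t=3: vr[C=2048/1991 F=1024/1991 H=1024/1991] → run F
t=4: vr[C=2048/1991 F=2381824/666985 H=1024/1991] → run H
t=5: vr[C=2048/1991 F=2381824/666985 H=2048/1991] → run C
t=6: vr[C=3072/1991 F=2381824/666985 H=2048/1991] → run H
t=7: vr[C=3072/1991 F=2381824/666985 H=3072/1991] → run C
t=8: vr[C=4096/1991 F=2381824/666985 H=3072/1991] → run H
t=9: vr[C=4096/1991 F=2381824/666985] → run C
t=10: vr[F=2381824/666985] → run F
t=11: vr[F=4420608/666985] → run F
t=12: (idle)
t=13: (idle)

context switches = 11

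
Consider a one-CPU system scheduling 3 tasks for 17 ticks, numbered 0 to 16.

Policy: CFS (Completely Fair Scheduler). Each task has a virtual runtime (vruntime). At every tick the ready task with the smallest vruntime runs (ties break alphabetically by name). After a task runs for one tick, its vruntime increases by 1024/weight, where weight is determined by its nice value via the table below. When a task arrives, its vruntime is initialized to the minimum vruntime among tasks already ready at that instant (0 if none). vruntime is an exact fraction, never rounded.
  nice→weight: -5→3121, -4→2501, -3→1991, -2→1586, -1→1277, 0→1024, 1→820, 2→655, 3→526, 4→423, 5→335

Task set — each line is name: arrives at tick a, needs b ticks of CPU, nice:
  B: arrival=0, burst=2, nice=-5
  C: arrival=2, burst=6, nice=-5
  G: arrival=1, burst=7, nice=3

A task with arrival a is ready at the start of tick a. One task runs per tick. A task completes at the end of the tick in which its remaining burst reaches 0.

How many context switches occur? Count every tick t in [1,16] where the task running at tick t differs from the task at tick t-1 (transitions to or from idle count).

t=0: vr[B=0] → run B
t=1: vr[B=1024/3121 G=1024/3121] → run B
t=2: vr[C=1024/3121 G=1024/3121] → run C
t=3: vr[C=2048/3121 G=1024/3121] → run G
t=4: vr[C=2048/3121 G=1867264/820823] → run C
t=5: vr[C=3072/3121 G=1867264/820823] → run C
t=6: vr[C=4096/3121 G=1867264/820823] → run C
t=7: vr[C=5120/3121 G=1867264/820823] → run C
t=8: vr[C=6144/3121 G=1867264/820823] → run C
t=9: vr[G=1867264/820823] → run G
t=10: vr[G=3465216/820823] → run G
t=11: vr[G=5063168/820823] → run G
t=12: vr[G=6661120/820823] → run G
t=13: vr[G=8259072/820823] → run G
t=14: vr[G=9857024/820823] → run G
t=15: (idle)
t=16: (idle)

context switches = 5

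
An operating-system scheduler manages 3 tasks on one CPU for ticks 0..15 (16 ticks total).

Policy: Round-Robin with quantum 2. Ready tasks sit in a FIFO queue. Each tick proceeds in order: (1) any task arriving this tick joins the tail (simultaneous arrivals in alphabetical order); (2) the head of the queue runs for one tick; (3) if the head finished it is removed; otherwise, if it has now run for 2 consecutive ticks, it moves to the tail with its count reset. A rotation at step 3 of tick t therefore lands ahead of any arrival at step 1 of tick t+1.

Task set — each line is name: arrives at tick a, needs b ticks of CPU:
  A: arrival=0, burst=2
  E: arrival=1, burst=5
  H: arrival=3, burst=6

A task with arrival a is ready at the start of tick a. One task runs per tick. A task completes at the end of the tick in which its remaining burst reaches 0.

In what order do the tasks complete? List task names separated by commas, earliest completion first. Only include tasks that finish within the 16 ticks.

completion order = A, E, H

t=0: queue=[A] q_used=0 → run A
t=1: queue=[A,E] q_used=1 → run A
t=2: queue=[E] q_used=0 → run E
t=3: queue=[E,H] q_used=1 → run E
t=4: queue=[H,E] q_used=0 → run H
t=5: queue=[H,E] q_used=1 → run H
t=6: queue=[E,H] q_used=0 → run E
t=7: queue=[E,H] q_used=1 → run E
t=8: queue=[H,E] q_used=0 → run H
t=9: queue=[H,E] q_used=1 → run H
t=10: queue=[E,H] q_used=0 → run E
t=11: queue=[H] q_used=0 → run H
t=12: queue=[H] q_used=1 → run H
t=13: (idle)
t=14: (idle)
t=15: (idle)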